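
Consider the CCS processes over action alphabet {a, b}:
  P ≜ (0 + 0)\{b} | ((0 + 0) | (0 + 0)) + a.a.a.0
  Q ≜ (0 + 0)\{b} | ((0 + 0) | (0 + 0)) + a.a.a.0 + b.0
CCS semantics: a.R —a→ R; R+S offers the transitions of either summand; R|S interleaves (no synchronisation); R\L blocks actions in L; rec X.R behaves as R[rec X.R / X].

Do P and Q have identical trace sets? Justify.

LTS(P): 4 reachable states
  m0 = (0 + 0)\{b} | ((0 + 0) | (0 + 0)) + a.a.a.0 :: ··a··> m1
  m1 = a.a.0 :: ··a··> m2
  m2 = a.0 :: ··a··> m3
  m3 = 0 :: ·
LTS(Q): 4 reachable states
  n0 = (0 + 0)\{b} | ((0 + 0) | (0 + 0)) + a.a.a.0 + b.0 :: ··a··> n1, ··b··> n2
  n1 = a.a.0 :: ··a··> n3
  n2 = 0 :: ·
  n3 = a.0 :: ··a··> n2
Run σ = ⟨b⟩ on Q: start {n0}
  after b @ step 1: {n2}
  Q completes σ.
Run σ = ⟨b⟩ on P: start {m0}
  after b @ step 1: ∅  — P cannot continue

traces(P) ≠ traces(Q) — witness ⟨b⟩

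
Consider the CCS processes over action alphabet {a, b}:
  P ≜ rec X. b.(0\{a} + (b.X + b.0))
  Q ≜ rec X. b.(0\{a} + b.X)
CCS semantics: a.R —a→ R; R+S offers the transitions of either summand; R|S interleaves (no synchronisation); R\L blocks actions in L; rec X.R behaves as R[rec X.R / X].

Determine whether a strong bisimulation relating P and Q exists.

LTS(P): 3 reachable states
  u0 = rec X. b.(0\{a} + (b.X + b.0)) | -b-> u1
  u1 = 0\{a} + (b.(rec X. b.(0\{a} + (b.X + b.0))) + b.0) | -b-> u0, -b-> u2
  u2 = 0 | (no moves)
LTS(Q): 2 reachable states
  v0 = rec X. b.(0\{a} + b.X) | -b-> v1
  v1 = 0\{a} + b.(rec X. b.(0\{a} + b.X)) | -b-> v0
Bisimilarity quotient blocks:
  B0 = {u0}
  B1 = {u1}
  B2 = {u2}
  B3 = {v0, v1}
u0 ∈ B0, v0 ∈ B3 → different blocks

NO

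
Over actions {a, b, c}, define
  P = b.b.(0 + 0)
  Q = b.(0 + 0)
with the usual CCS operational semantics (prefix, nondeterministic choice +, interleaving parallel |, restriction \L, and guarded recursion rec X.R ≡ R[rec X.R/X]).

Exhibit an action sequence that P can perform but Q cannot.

LTS(P): 3 reachable states
  u0 = b.b.(0 + 0) ⊢ -b-> u1
  u1 = b.(0 + 0) ⊢ -b-> u2
  u2 = 0 + 0 ⊢ stopped
LTS(Q): 2 reachable states
  v0 = b.(0 + 0) ⊢ -b-> v1
  v1 = 0 + 0 ⊢ stopped
Executing bb from P (initial set {u0}):
  step 1 (b): {u1}
  step 2 (b): {u2}
  — P admits the full trace.
Executing bb from Q (initial set {v0}):
  step 1 (b): {v1}
  step 2 (b): ∅ (Q stuck)

bb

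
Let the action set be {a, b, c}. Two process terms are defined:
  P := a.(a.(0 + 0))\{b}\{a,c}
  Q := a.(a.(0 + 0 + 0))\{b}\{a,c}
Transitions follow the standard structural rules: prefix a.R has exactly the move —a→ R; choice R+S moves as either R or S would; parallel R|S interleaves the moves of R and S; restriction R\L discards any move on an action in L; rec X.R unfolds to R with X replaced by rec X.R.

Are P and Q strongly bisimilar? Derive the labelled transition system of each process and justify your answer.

YES

P's transition system — 2 states:
  p0 = a.(a.(0 + 0))\{b}\{a,c} :: =a=> p1
  p1 = (a.(0 + 0))\{b}\{a,c} :: stopped
Q's transition system — 2 states:
  q0 = a.(a.(0 + 0 + 0))\{b}\{a,c} :: =a=> q1
  q1 = (a.(0 + 0 + 0))\{b}\{a,c} :: stopped
Coarsest stable partition (strong bisimilarity classes):
  B0 = {p0, q0}
  B1 = {p1, q1}
p0 ∈ B0, q0 ∈ B0 → same block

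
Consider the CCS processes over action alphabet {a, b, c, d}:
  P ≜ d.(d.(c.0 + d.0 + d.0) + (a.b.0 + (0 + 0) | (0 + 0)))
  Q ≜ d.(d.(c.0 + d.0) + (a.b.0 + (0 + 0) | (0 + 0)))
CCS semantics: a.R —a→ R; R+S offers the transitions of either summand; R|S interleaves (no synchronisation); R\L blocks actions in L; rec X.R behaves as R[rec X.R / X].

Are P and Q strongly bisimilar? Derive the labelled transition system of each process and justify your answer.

P ~ Q

LTS(P): 5 reachable states
  m0 = d.(d.(c.0 + d.0 + d.0) + (a.b.0 + (0 + 0) | (0 + 0))) :: -d-> m1
  m1 = d.(c.0 + d.0 + d.0) + (a.b.0 + (0 + 0) | (0 + 0)) :: -a-> m2, -d-> m3
  m2 = b.0 :: -b-> m4
  m3 = c.0 + d.0 + d.0 :: -c-> m4, -d-> m4
  m4 = 0 :: (no moves)
LTS(Q): 5 reachable states
  n0 = d.(d.(c.0 + d.0) + (a.b.0 + (0 + 0) | (0 + 0))) :: -d-> n1
  n1 = d.(c.0 + d.0) + (a.b.0 + (0 + 0) | (0 + 0)) :: -a-> n2, -d-> n3
  n2 = b.0 :: -b-> n4
  n3 = c.0 + d.0 :: -c-> n4, -d-> n4
  n4 = 0 :: (no moves)
Coarsest stable partition (strong bisimilarity classes):
  B0 = {m0, n0}
  B1 = {m1, n1}
  B2 = {m2, n2}
  B3 = {m4, n4}
  B4 = {m3, n3}
m0 ∈ B0, n0 ∈ B0 → same block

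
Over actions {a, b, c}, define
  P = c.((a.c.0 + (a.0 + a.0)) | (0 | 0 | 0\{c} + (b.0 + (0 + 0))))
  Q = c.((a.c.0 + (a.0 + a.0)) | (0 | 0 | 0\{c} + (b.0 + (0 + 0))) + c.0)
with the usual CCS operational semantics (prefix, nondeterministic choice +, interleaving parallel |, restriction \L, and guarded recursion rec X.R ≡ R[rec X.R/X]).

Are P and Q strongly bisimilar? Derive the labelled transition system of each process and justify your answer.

Reachable graph of P (7 states):
  m0 = c.((a.c.0 + (a.0 + a.0)) | (0 | 0 | 0\{c} + (b.0 + (0 + 0)))) → —c→ m1
  m1 = (a.c.0 + (a.0 + a.0)) | (0 | 0 | 0\{c} + (b.0 + (0 + 0))) → —a→ m2, —a→ m3, —b→ m4
  m2 = 0 | (0 | 0 | 0\{c} + (b.0 + (0 + 0))) → —b→ m5
  m3 = c.0 | (0 | 0 | 0\{c} + (b.0 + (0 + 0))) → —b→ m6, —c→ m2
  m4 = (a.c.0 + (a.0 + a.0)) | 0 → —a→ m5, —a→ m6
  m5 = 0 | 0 → deadlocked
  m6 = c.0 | 0 → —c→ m5
Reachable graph of Q (8 states):
  n0 = c.((a.c.0 + (a.0 + a.0)) | (0 | 0 | 0\{c} + (b.0 + (0 + 0))) + c.0) → —c→ n1
  n1 = (a.c.0 + (a.0 + a.0)) | (0 | 0 | 0\{c} + (b.0 + (0 + 0))) + c.0 → —a→ n2, —a→ n3, —b→ n4, —c→ n5
  n2 = 0 | (0 | 0 | 0\{c} + (b.0 + (0 + 0))) → —b→ n6
  n3 = c.0 | (0 | 0 | 0\{c} + (b.0 + (0 + 0))) → —b→ n7, —c→ n2
  n4 = (a.c.0 + (a.0 + a.0)) | 0 → —a→ n6, —a→ n7
  n5 = 0 → deadlocked
  n6 = 0 | 0 → deadlocked
  n7 = c.0 | 0 → —c→ n6
Partition-refinement fixed point:
  B0 = {m0}
  B1 = {m1}
  B2 = {m4, n4}
  B3 = {m5, n5, n6}
  B4 = {m6, n7}
  B5 = {m2, n2}
  B6 = {m3, n3}
  B7 = {n0}
  B8 = {n1}
m0 ∈ B0, n0 ∈ B7 → different blocks

P ≁ Q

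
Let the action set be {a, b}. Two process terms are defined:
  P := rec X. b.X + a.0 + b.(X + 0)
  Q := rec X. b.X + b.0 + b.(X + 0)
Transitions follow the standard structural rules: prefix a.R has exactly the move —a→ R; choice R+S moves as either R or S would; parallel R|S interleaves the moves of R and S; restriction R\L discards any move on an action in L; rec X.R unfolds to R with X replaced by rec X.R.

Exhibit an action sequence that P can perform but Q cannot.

a

LTS(P): 3 reachable states
  u0 = rec X. b.X + a.0 + b.(X + 0) ⊢ —a→ u1, —b→ u0, —b→ u2
  u1 = 0 ⊢ deadlocked
  u2 = (rec X. b.X + a.0 + b.(X + 0)) + 0 ⊢ —a→ u1, —b→ u0, —b→ u2
LTS(Q): 3 reachable states
  v0 = rec X. b.X + b.0 + b.(X + 0) ⊢ —b→ v0, —b→ v1, —b→ v2
  v1 = (rec X. b.X + b.0 + b.(X + 0)) + 0 ⊢ —b→ v0, —b→ v1, —b→ v2
  v2 = 0 ⊢ deadlocked
Run σ = ⟨a⟩ on P: start {u0}
  after a @ step 1: {u1}
  — P admits the full trace.
Run σ = ⟨a⟩ on Q: start {v0}
  after a @ step 1: ∅  — Q cannot continue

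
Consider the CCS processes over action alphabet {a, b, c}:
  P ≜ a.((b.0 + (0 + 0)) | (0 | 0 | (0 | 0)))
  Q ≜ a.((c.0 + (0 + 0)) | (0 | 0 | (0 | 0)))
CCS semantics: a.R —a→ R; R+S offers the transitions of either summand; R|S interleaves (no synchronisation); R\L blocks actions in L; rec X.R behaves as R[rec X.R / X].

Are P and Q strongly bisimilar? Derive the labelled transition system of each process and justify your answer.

P ≁ Q

LTS(P): 3 reachable states
  u0 = a.((b.0 + (0 + 0)) | (0 | 0 | (0 | 0))) has moves ··a··> u1
  u1 = (b.0 + (0 + 0)) | (0 | 0 | (0 | 0)) has moves ··b··> u2
  u2 = 0 | (0 | 0 | (0 | 0)) has moves (no moves)
LTS(Q): 3 reachable states
  v0 = a.((c.0 + (0 + 0)) | (0 | 0 | (0 | 0))) has moves ··a··> v1
  v1 = (c.0 + (0 + 0)) | (0 | 0 | (0 | 0)) has moves ··c··> v2
  v2 = 0 | (0 | 0 | (0 | 0)) has moves (no moves)
Partition-refinement fixed point:
  B0 = {u0}
  B1 = {u1}
  B2 = {u2, v2}
  B3 = {v0}
  B4 = {v1}
u0 ∈ B0, v0 ∈ B3 → different blocks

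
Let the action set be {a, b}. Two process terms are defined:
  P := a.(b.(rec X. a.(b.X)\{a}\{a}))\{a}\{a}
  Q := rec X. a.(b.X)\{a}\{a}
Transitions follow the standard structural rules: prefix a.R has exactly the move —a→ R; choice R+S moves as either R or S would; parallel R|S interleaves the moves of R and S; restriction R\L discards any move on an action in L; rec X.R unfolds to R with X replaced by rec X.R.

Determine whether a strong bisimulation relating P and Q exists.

LTS(P): 3 reachable states
  s0 = a.(b.(rec X. a.(b.X)\{a}\{a}))\{a}\{a} ⊢ -a-> s1
  s1 = (b.(rec X. a.(b.X)\{a}\{a}))\{a}\{a} ⊢ -b-> s2
  s2 = (rec X. a.(b.X)\{a}\{a})\{a}\{a} ⊢ ∅
LTS(Q): 3 reachable states
  t0 = rec X. a.(b.X)\{a}\{a} ⊢ -a-> t1
  t1 = (b.(rec X. a.(b.X)\{a}\{a}))\{a}\{a} ⊢ -b-> t2
  t2 = (rec X. a.(b.X)\{a}\{a})\{a}\{a} ⊢ ∅
Partition-refinement fixed point:
  B0 = {s0, t0}
  B1 = {s1, t1}
  B2 = {s2, t2}
s0 ∈ B0, t0 ∈ B0 → same block

P ~ Q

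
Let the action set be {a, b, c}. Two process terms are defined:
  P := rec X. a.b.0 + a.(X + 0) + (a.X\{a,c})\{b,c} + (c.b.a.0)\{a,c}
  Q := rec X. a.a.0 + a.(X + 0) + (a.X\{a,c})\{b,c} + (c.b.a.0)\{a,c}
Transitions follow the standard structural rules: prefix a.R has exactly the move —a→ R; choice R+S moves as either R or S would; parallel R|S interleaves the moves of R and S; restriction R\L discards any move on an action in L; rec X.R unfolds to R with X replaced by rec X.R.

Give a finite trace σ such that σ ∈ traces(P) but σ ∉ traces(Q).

LTS(P): 5 reachable states
  p0 = rec X. a.b.0 + a.(X + 0) + (a.X\{a,c})\{b,c} + (c.b.a.0)\{a,c} → —a→ p1, —a→ p2, —a→ p3
  p1 = (rec X. a.b.0 + a.(X + 0) + (a.X\{a,c})\{b,c} + (c.b.a.0)\{a,c}) + 0 → —a→ p1, —a→ p2, —a→ p3
  p2 = (rec X. a.b.0 + a.(X + 0) + (a.X\{a,c})\{b,c} + (c.b.a.0)\{a,c})\{a,c}\{b,c} → ∅
  p3 = b.0 → —b→ p4
  p4 = 0 → ∅
LTS(Q): 5 reachable states
  q0 = rec X. a.a.0 + a.(X + 0) + (a.X\{a,c})\{b,c} + (c.b.a.0)\{a,c} → —a→ q1, —a→ q2, —a→ q3
  q1 = (rec X. a.a.0 + a.(X + 0) + (a.X\{a,c})\{b,c} + (c.b.a.0)\{a,c}) + 0 → —a→ q1, —a→ q2, —a→ q3
  q2 = (rec X. a.a.0 + a.(X + 0) + (a.X\{a,c})\{b,c} + (c.b.a.0)\{a,c})\{a,c}\{b,c} → ∅
  q3 = a.0 → —a→ q4
  q4 = 0 → ∅
Run σ = ⟨ab⟩ on P: start {p0}
  [1] a ⇒ {p1, p2, p3}
  [2] b ⇒ {p4}
  P completes σ.
Run σ = ⟨ab⟩ on Q: start {q0}
  [1] a ⇒ {q1, q2, q3}
  [2] b ⇒ ∅  — Q cannot continue

ab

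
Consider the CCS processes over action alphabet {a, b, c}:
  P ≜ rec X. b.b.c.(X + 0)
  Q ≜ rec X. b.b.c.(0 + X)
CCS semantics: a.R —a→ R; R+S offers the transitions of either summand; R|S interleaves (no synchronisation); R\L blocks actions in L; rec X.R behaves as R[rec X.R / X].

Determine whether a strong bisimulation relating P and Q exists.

LTS(P): 4 reachable states
  s0 = rec X. b.b.c.(X + 0) → ··b··> s1
  s1 = b.c.((rec X. b.b.c.(X + 0)) + 0) → ··b··> s2
  s2 = c.((rec X. b.b.c.(X + 0)) + 0) → ··c··> s3
  s3 = (rec X. b.b.c.(X + 0)) + 0 → ··b··> s1
LTS(Q): 4 reachable states
  t0 = rec X. b.b.c.(0 + X) → ··b··> t1
  t1 = b.c.(0 + (rec X. b.b.c.(0 + X))) → ··b··> t2
  t2 = c.(0 + (rec X. b.b.c.(0 + X))) → ··c··> t3
  t3 = 0 + (rec X. b.b.c.(0 + X)) → ··b··> t1
Bisimilarity quotient blocks:
  B0 = {s0, s3, t0, t3}
  B1 = {s1, t1}
  B2 = {s2, t2}
s0 ∈ B0, t0 ∈ B0 → same block

YES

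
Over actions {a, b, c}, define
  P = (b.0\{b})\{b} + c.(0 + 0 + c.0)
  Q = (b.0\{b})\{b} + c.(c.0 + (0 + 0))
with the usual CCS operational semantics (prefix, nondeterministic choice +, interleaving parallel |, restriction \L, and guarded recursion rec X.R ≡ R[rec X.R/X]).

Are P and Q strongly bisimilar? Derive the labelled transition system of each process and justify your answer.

P's transition system — 3 states:
  m0 = (b.0\{b})\{b} + c.(0 + 0 + c.0) has moves =c=> m1
  m1 = 0 + 0 + c.0 has moves =c=> m2
  m2 = 0 has moves stopped
Q's transition system — 3 states:
  n0 = (b.0\{b})\{b} + c.(c.0 + (0 + 0)) has moves =c=> n1
  n1 = c.0 + (0 + 0) has moves =c=> n2
  n2 = 0 has moves stopped
Bisimilarity quotient blocks:
  B0 = {m0, n0}
  B1 = {m1, n1}
  B2 = {m2, n2}
m0 ∈ B0, n0 ∈ B0 → same block

P ~ Q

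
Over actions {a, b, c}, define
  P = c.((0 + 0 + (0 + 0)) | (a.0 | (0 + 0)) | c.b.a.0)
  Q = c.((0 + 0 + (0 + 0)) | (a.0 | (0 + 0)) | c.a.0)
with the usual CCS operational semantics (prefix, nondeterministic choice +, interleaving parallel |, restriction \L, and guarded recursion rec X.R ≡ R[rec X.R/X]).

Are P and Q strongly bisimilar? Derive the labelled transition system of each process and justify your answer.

Reachable graph of P (9 states):
  m0 = c.((0 + 0 + (0 + 0)) | (a.0 | (0 + 0)) | c.b.a.0) ⊢ =c=> m1
  m1 = (0 + 0 + (0 + 0)) | (a.0 | (0 + 0)) | c.b.a.0 ⊢ =a=> m2, =c=> m3
  m2 = (0 + 0 + (0 + 0)) | (0 | (0 + 0)) | c.b.a.0 ⊢ =c=> m4
  m3 = (0 + 0 + (0 + 0)) | (a.0 | (0 + 0)) | b.a.0 ⊢ =a=> m4, =b=> m5
  m4 = (0 + 0 + (0 + 0)) | (0 | (0 + 0)) | b.a.0 ⊢ =b=> m6
  m5 = (0 + 0 + (0 + 0)) | (a.0 | (0 + 0)) | a.0 ⊢ =a=> m6, =a=> m7
  m6 = (0 + 0 + (0 + 0)) | (0 | (0 + 0)) | a.0 ⊢ =a=> m8
  m7 = (0 + 0 + (0 + 0)) | (a.0 | (0 + 0)) | 0 ⊢ =a=> m8
  m8 = (0 + 0 + (0 + 0)) | (0 | (0 + 0)) | 0 ⊢ ∅
Reachable graph of Q (7 states):
  n0 = c.((0 + 0 + (0 + 0)) | (a.0 | (0 + 0)) | c.a.0) ⊢ =c=> n1
  n1 = (0 + 0 + (0 + 0)) | (a.0 | (0 + 0)) | c.a.0 ⊢ =a=> n2, =c=> n3
  n2 = (0 + 0 + (0 + 0)) | (0 | (0 + 0)) | c.a.0 ⊢ =c=> n4
  n3 = (0 + 0 + (0 + 0)) | (a.0 | (0 + 0)) | a.0 ⊢ =a=> n4, =a=> n5
  n4 = (0 + 0 + (0 + 0)) | (0 | (0 + 0)) | a.0 ⊢ =a=> n6
  n5 = (0 + 0 + (0 + 0)) | (a.0 | (0 + 0)) | 0 ⊢ =a=> n6
  n6 = (0 + 0 + (0 + 0)) | (0 | (0 + 0)) | 0 ⊢ ∅
Coarsest stable partition (strong bisimilarity classes):
  B0 = {m0}
  B1 = {m1}
  B2 = {m2}
  B3 = {m4}
  B4 = {m6, m7, n4, n5}
  B5 = {m8, n6}
  B6 = {m3}
  B7 = {m5, n3}
  B8 = {n0}
  B9 = {n1}
  B10 = {n2}
m0 ∈ B0, n0 ∈ B8 → different blocks

not bisimilar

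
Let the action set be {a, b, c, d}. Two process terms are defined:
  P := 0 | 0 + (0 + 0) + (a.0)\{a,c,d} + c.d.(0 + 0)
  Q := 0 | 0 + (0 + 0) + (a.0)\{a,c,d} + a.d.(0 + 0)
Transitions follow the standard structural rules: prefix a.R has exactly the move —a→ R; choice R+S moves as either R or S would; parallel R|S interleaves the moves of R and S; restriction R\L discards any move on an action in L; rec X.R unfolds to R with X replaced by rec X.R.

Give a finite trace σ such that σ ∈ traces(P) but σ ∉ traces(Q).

c

Reachable graph of P (3 states):
  s0 = 0 | 0 + (0 + 0) + (a.0)\{a,c,d} + c.d.(0 + 0) :: ··c··> s1
  s1 = d.(0 + 0) :: ··d··> s2
  s2 = 0 + 0 :: deadlocked
Reachable graph of Q (3 states):
  t0 = 0 | 0 + (0 + 0) + (a.0)\{a,c,d} + a.d.(0 + 0) :: ··a··> t1
  t1 = d.(0 + 0) :: ··d··> t2
  t2 = 0 + 0 :: deadlocked
Executing c from P (initial set {s0}):
  [1] c ⇒ {s1}
  P completes σ.
Executing c from Q (initial set {t0}):
  [1] c ⇒ no successor for Q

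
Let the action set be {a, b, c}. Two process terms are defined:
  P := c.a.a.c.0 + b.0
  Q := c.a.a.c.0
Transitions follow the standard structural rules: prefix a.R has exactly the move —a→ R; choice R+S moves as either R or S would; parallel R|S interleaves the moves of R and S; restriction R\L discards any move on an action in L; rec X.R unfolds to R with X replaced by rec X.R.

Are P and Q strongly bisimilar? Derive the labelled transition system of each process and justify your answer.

P ≁ Q

Reachable graph of P (5 states):
  u0 = c.a.a.c.0 + b.0 :: -b-> u1, -c-> u2
  u1 = 0 :: deadlocked
  u2 = a.a.c.0 :: -a-> u3
  u3 = a.c.0 :: -a-> u4
  u4 = c.0 :: -c-> u1
Reachable graph of Q (5 states):
  v0 = c.a.a.c.0 :: -c-> v1
  v1 = a.a.c.0 :: -a-> v2
  v2 = a.c.0 :: -a-> v3
  v3 = c.0 :: -c-> v4
  v4 = 0 :: deadlocked
Coarsest stable partition (strong bisimilarity classes):
  B0 = {u0}
  B1 = {u2, v1}
  B2 = {u3, v2}
  B3 = {u4, v3}
  B4 = {u1, v4}
  B5 = {v0}
u0 ∈ B0, v0 ∈ B5 → different blocks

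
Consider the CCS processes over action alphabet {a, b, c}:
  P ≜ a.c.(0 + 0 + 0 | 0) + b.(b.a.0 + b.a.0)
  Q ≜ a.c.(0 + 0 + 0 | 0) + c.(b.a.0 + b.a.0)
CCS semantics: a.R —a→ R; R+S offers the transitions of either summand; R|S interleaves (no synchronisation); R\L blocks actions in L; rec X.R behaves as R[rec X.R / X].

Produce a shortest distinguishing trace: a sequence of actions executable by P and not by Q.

b

Reachable graph of P (6 states):
  s0 = a.c.(0 + 0 + 0 | 0) + b.(b.a.0 + b.a.0) :: --a--▸ s1, --b--▸ s2
  s1 = c.(0 + 0 + 0 | 0) :: --c--▸ s3
  s2 = b.a.0 + b.a.0 :: --b--▸ s4
  s3 = 0 + 0 + 0 | 0 :: ·
  s4 = a.0 :: --a--▸ s5
  s5 = 0 :: ·
Reachable graph of Q (6 states):
  t0 = a.c.(0 + 0 + 0 | 0) + c.(b.a.0 + b.a.0) :: --a--▸ t1, --c--▸ t2
  t1 = c.(0 + 0 + 0 | 0) :: --c--▸ t3
  t2 = b.a.0 + b.a.0 :: --b--▸ t4
  t3 = 0 + 0 + 0 | 0 :: ·
  t4 = a.0 :: --a--▸ t5
  t5 = 0 :: ·
Executing b from P (initial set {s0}):
  step 1 (b): {s2}
  P completes σ.
Executing b from Q (initial set {t0}):
  step 1 (b): no successor for Q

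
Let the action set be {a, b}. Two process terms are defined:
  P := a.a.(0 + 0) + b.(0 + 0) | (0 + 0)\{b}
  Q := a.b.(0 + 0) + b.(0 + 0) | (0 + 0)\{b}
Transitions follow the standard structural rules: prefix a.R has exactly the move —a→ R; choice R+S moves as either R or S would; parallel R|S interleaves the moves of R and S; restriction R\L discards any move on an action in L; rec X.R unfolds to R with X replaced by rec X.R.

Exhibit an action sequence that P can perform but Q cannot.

LTS(P): 4 reachable states
  s0 = a.a.(0 + 0) + b.(0 + 0) | (0 + 0)\{b} has moves --a--▸ s1, --b--▸ s2
  s1 = a.(0 + 0) has moves --a--▸ s3
  s2 = (0 + 0) | (0 + 0)\{b} has moves ∅
  s3 = 0 + 0 has moves ∅
LTS(Q): 4 reachable states
  t0 = a.b.(0 + 0) + b.(0 + 0) | (0 + 0)\{b} has moves --a--▸ t1, --b--▸ t2
  t1 = b.(0 + 0) has moves --b--▸ t3
  t2 = (0 + 0) | (0 + 0)\{b} has moves ∅
  t3 = 0 + 0 has moves ∅
Executing aa from P (initial set {s0}):
  step 1 (a): {s1}
  step 2 (a): {s3}
  ✓ P
Executing aa from Q (initial set {t0}):
  step 1 (a): {t1}
  step 2 (a): no successor for Q

aa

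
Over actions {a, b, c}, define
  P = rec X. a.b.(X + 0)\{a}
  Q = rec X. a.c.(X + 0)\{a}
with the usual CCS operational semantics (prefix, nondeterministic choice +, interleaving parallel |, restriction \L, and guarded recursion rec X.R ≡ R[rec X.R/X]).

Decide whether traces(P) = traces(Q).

trace-distinct — witness ⟨ab⟩

LTS(P): 3 reachable states
  m0 = rec X. a.b.(X + 0)\{a} ⊢ —a→ m1
  m1 = b.((rec X. a.b.(X + 0)\{a}) + 0)\{a} ⊢ —b→ m2
  m2 = ((rec X. a.b.(X + 0)\{a}) + 0)\{a} ⊢ stopped
LTS(Q): 3 reachable states
  n0 = rec X. a.c.(X + 0)\{a} ⊢ —a→ n1
  n1 = c.((rec X. a.c.(X + 0)\{a}) + 0)\{a} ⊢ —c→ n2
  n2 = ((rec X. a.c.(X + 0)\{a}) + 0)\{a} ⊢ stopped
Executing ab from P (initial set {m0}):
  after a @ step 1: {m1}
  after b @ step 2: {m2}
  ✓ P
Executing ab from Q (initial set {n0}):
  after a @ step 1: {n1}
  after b @ step 2: no successor for Q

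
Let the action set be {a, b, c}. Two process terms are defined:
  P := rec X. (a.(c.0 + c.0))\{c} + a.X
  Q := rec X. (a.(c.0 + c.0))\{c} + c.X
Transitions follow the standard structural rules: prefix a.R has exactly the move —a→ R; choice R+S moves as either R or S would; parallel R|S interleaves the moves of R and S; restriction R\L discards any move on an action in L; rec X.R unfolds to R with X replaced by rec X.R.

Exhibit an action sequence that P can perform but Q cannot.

aa

P's transition system — 2 states:
  m0 = rec X. (a.(c.0 + c.0))\{c} + a.X ⊢ —a→ m0, —a→ m1
  m1 = (c.0 + c.0)\{c} ⊢ (no moves)
Q's transition system — 2 states:
  n0 = rec X. (a.(c.0 + c.0))\{c} + c.X ⊢ —a→ n1, —c→ n0
  n1 = (c.0 + c.0)\{c} ⊢ (no moves)
Trace ⟨aa⟩ through P, begin at {m0}:
  after a @ step 1: {m0, m1}
  after a @ step 2: {m0, m1}
  P completes σ.
Trace ⟨aa⟩ through Q, begin at {n0}:
  after a @ step 1: {n1}
  after a @ step 2: ∅ (Q stuck)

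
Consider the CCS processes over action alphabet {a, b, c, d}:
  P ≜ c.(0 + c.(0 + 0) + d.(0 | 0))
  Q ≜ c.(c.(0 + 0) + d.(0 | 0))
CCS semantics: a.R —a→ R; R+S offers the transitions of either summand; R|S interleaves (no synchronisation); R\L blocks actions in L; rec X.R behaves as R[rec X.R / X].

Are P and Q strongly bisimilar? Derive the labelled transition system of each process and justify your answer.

P ~ Q

LTS(P): 4 reachable states
  p0 = c.(0 + c.(0 + 0) + d.(0 | 0)) ⊢ —c→ p1
  p1 = 0 + c.(0 + 0) + d.(0 | 0) ⊢ —c→ p2, —d→ p3
  p2 = 0 + 0 ⊢ stopped
  p3 = 0 | 0 ⊢ stopped
LTS(Q): 4 reachable states
  q0 = c.(c.(0 + 0) + d.(0 | 0)) ⊢ —c→ q1
  q1 = c.(0 + 0) + d.(0 | 0) ⊢ —c→ q2, —d→ q3
  q2 = 0 + 0 ⊢ stopped
  q3 = 0 | 0 ⊢ stopped
Bisimilarity quotient blocks:
  B0 = {p0, q0}
  B1 = {p1, q1}
  B2 = {p2, p3, q2, q3}
p0 ∈ B0, q0 ∈ B0 → same block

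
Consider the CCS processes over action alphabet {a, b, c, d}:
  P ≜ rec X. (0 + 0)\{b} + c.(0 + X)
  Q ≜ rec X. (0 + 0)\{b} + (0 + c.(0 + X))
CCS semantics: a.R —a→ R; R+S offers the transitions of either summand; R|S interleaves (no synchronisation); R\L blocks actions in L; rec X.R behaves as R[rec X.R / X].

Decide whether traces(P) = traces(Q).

traces(P) = traces(Q)

LTS(P): 2 reachable states
  s0 = rec X. (0 + 0)\{b} + c.(0 + X) → -c-> s1
  s1 = 0 + (rec X. (0 + 0)\{b} + c.(0 + X)) → -c-> s1
LTS(Q): 2 reachable states
  t0 = rec X. (0 + 0)\{b} + (0 + c.(0 + X)) → -c-> t1
  t1 = 0 + (rec X. (0 + 0)\{b} + (0 + c.(0 + X))) → -c-> t1
Coarsest stable partition (strong bisimilarity classes):
  B0 = {s0, s1, t0, t1}
s0 ∈ B0, t0 ∈ B0 → same block
Bisimilar ⇒ trace-equivalent.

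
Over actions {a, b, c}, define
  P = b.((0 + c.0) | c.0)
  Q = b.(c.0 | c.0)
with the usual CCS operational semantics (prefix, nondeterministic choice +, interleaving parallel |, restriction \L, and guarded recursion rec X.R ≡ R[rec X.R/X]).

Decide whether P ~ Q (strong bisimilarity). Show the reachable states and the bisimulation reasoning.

Reachable graph of P (5 states):
  s0 = b.((0 + c.0) | c.0) :: --b--▸ s1
  s1 = (0 + c.0) | c.0 :: --c--▸ s2, --c--▸ s3
  s2 = (0 + c.0) | 0 :: --c--▸ s4
  s3 = 0 | c.0 :: --c--▸ s4
  s4 = 0 | 0 :: deadlocked
Reachable graph of Q (5 states):
  t0 = b.(c.0 | c.0) :: --b--▸ t1
  t1 = c.0 | c.0 :: --c--▸ t2, --c--▸ t3
  t2 = 0 | c.0 :: --c--▸ t4
  t3 = c.0 | 0 :: --c--▸ t4
  t4 = 0 | 0 :: deadlocked
Bisimilarity quotient blocks:
  B0 = {s0, t0}
  B1 = {s1, t1}
  B2 = {s2, s3, t2, t3}
  B3 = {s4, t4}
s0 ∈ B0, t0 ∈ B0 → same block

YES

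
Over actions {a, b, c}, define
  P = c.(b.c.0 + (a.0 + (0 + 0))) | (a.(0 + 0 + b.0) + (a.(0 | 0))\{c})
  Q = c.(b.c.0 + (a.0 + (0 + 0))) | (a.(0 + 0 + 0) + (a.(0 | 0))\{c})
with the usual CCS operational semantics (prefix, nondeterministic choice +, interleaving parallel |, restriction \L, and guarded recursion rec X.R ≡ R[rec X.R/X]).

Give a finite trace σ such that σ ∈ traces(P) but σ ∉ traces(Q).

P's transition system — 16 states:
  s0 = c.(b.c.0 + (a.0 + (0 + 0))) | (a.(0 + 0 + b.0) + (a.(0 | 0))\{c}) | ··a··> s1, ··a··> s2, ··c··> s3
  s1 = c.(b.c.0 + (a.0 + (0 + 0))) | (0 + 0 + b.0) | ··b··> s4, ··c··> s5
  s2 = c.(b.c.0 + (a.0 + (0 + 0))) | (0 | 0)\{c} | ··c··> s6
  s3 = (b.c.0 + (a.0 + (0 + 0))) | (a.(0 + 0 + b.0) + (a.(0 | 0))\{c}) | ··a··> s5, ··a··> s6, ··a··> s7, ··b··> s8
  s4 = c.(b.c.0 + (a.0 + (0 + 0))) | 0 | ··c··> s9
  s5 = (b.c.0 + (a.0 + (0 + 0))) | (0 + 0 + b.0) | ··a··> s10, ··b··> s11, ··b··> s9
  s6 = (b.c.0 + (a.0 + (0 + 0))) | (0 | 0)\{c} | ··a··> s12, ··b··> s13
  s7 = 0 | (a.(0 + 0 + b.0) + (a.(0 | 0))\{c}) | ··a··> s10, ··a··> s12
  s8 = c.0 | (a.(0 + 0 + b.0) + (a.(0 | 0))\{c}) | ··a··> s11, ··a··> s13, ··c··> s7
  s9 = (b.c.0 + (a.0 + (0 + 0))) | 0 | ··a··> s14, ··b··> s15
  s10 = 0 | (0 + 0 + b.0) | ··b··> s14
  s11 = c.0 | (0 + 0 + b.0) | ··b··> s15, ··c··> s10
  s12 = 0 | (0 | 0)\{c} | ·
  s13 = c.0 | (0 | 0)\{c} | ··c··> s12
  s14 = 0 | 0 | ·
  s15 = c.0 | 0 | ··c··> s14
Q's transition system — 12 states:
  t0 = c.(b.c.0 + (a.0 + (0 + 0))) | (a.(0 + 0 + 0) + (a.(0 | 0))\{c}) | ··a··> t1, ··a··> t2, ··c··> t3
  t1 = c.(b.c.0 + (a.0 + (0 + 0))) | (0 + 0 + 0) | ··c··> t4
  t2 = c.(b.c.0 + (a.0 + (0 + 0))) | (0 | 0)\{c} | ··c··> t5
  t3 = (b.c.0 + (a.0 + (0 + 0))) | (a.(0 + 0 + 0) + (a.(0 | 0))\{c}) | ··a··> t4, ··a··> t5, ··a··> t6, ··b··> t7
  t4 = (b.c.0 + (a.0 + (0 + 0))) | (0 + 0 + 0) | ··a··> t8, ··b··> t9
  t5 = (b.c.0 + (a.0 + (0 + 0))) | (0 | 0)\{c} | ··a··> t10, ··b··> t11
  t6 = 0 | (a.(0 + 0 + 0) + (a.(0 | 0))\{c}) | ··a··> t10, ··a··> t8
  t7 = c.0 | (a.(0 + 0 + 0) + (a.(0 | 0))\{c}) | ··a··> t11, ··a··> t9, ··c··> t6
  t8 = 0 | (0 + 0 + 0) | ·
  t9 = c.0 | (0 + 0 + 0) | ··c··> t8
  t10 = 0 | (0 | 0)\{c} | ·
  t11 = c.0 | (0 | 0)\{c} | ··c··> t10
Executing ab from P (initial set {s0}):
  step 1 (a): {s1, s2}
  step 2 (b): {s4}
  — P admits the full trace.
Executing ab from Q (initial set {t0}):
  step 1 (a): {t1, t2}
  step 2 (b): ∅ (Q stuck)

ab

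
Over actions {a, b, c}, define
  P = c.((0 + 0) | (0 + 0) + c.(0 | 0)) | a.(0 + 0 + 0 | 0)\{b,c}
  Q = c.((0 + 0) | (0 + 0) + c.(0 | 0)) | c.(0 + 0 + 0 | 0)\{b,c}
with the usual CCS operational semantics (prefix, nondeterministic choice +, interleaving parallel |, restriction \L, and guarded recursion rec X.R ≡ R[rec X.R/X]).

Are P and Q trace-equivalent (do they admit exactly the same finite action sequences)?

Reachable graph of P (6 states):
  m0 = c.((0 + 0) | (0 + 0) + c.(0 | 0)) | a.(0 + 0 + 0 | 0)\{b,c} | ··a··> m1, ··c··> m2
  m1 = c.((0 + 0) | (0 + 0) + c.(0 | 0)) | (0 + 0 + 0 | 0)\{b,c} | ··c··> m3
  m2 = ((0 + 0) | (0 + 0) + c.(0 | 0)) | a.(0 + 0 + 0 | 0)\{b,c} | ··a··> m3, ··c··> m4
  m3 = ((0 + 0) | (0 + 0) + c.(0 | 0)) | (0 + 0 + 0 | 0)\{b,c} | ··c··> m5
  m4 = 0 | 0 | a.(0 + 0 + 0 | 0)\{b,c} | ··a··> m5
  m5 = 0 | 0 | (0 + 0 + 0 | 0)\{b,c} | stopped
Reachable graph of Q (6 states):
  n0 = c.((0 + 0) | (0 + 0) + c.(0 | 0)) | c.(0 + 0 + 0 | 0)\{b,c} | ··c··> n1, ··c··> n2
  n1 = ((0 + 0) | (0 + 0) + c.(0 | 0)) | c.(0 + 0 + 0 | 0)\{b,c} | ··c··> n3, ··c··> n4
  n2 = c.((0 + 0) | (0 + 0) + c.(0 | 0)) | (0 + 0 + 0 | 0)\{b,c} | ··c··> n3
  n3 = ((0 + 0) | (0 + 0) + c.(0 | 0)) | (0 + 0 + 0 | 0)\{b,c} | ··c··> n5
  n4 = 0 | 0 | c.(0 + 0 + 0 | 0)\{b,c} | ··c··> n5
  n5 = 0 | 0 | (0 + 0 + 0 | 0)\{b,c} | stopped
Executing a from P (initial set {m0}):
  [1] a ⇒ {m1}
  — P admits the full trace.
Executing a from Q (initial set {n0}):
  [1] a ⇒ ∅  — Q cannot continue

traces(P) ≠ traces(Q) — witness ⟨a⟩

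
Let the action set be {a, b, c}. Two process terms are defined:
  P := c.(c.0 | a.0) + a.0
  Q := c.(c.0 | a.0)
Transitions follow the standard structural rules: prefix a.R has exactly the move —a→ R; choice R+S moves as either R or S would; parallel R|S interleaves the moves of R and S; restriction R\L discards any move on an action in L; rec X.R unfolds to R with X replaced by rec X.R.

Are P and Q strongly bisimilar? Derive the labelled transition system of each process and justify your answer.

P ≁ Q

LTS(P): 6 reachable states
  p0 = c.(c.0 | a.0) + a.0 → --a--▸ p1, --c--▸ p2
  p1 = 0 → ∅
  p2 = c.0 | a.0 → --a--▸ p3, --c--▸ p4
  p3 = c.0 | 0 → --c--▸ p5
  p4 = 0 | a.0 → --a--▸ p5
  p5 = 0 | 0 → ∅
LTS(Q): 5 reachable states
  q0 = c.(c.0 | a.0) → --c--▸ q1
  q1 = c.0 | a.0 → --a--▸ q2, --c--▸ q3
  q2 = c.0 | 0 → --c--▸ q4
  q3 = 0 | a.0 → --a--▸ q4
  q4 = 0 | 0 → ∅
Partition-refinement fixed point:
  B0 = {p0}
  B1 = {p1, p5, q4}
  B2 = {p2, q1}
  B3 = {p3, q2}
  B4 = {p4, q3}
  B5 = {q0}
p0 ∈ B0, q0 ∈ B5 → different blocks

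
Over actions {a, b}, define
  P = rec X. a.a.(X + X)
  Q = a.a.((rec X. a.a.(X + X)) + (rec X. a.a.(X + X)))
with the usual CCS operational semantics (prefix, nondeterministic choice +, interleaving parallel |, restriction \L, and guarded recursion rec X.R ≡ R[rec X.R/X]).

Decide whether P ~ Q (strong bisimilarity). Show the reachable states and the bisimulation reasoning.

LTS(P): 3 reachable states
  p0 = rec X. a.a.(X + X) → ··a··> p1
  p1 = a.((rec X. a.a.(X + X)) + (rec X. a.a.(X + X))) → ··a··> p2
  p2 = (rec X. a.a.(X + X)) + (rec X. a.a.(X + X)) → ··a··> p1
LTS(Q): 3 reachable states
  q0 = a.a.((rec X. a.a.(X + X)) + (rec X. a.a.(X + X))) → ··a··> q1
  q1 = a.((rec X. a.a.(X + X)) + (rec X. a.a.(X + X))) → ··a··> q2
  q2 = (rec X. a.a.(X + X)) + (rec X. a.a.(X + X)) → ··a··> q1
Coarsest stable partition (strong bisimilarity classes):
  B0 = {p0, p1, p2, q0, q1, q2}
p0 ∈ B0, q0 ∈ B0 → same block

YES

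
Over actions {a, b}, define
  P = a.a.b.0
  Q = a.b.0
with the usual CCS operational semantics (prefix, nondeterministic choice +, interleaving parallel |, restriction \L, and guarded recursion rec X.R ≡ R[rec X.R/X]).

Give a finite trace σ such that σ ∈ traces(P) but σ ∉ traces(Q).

LTS(P): 4 reachable states
  p0 = a.a.b.0 | --a--▸ p1
  p1 = a.b.0 | --a--▸ p2
  p2 = b.0 | --b--▸ p3
  p3 = 0 | ·
LTS(Q): 3 reachable states
  q0 = a.b.0 | --a--▸ q1
  q1 = b.0 | --b--▸ q2
  q2 = 0 | ·
Run σ = ⟨aa⟩ on P: start {p0}
  step 1 (a): {p1}
  step 2 (a): {p2}
  — P admits the full trace.
Run σ = ⟨aa⟩ on Q: start {q0}
  step 1 (a): {q1}
  step 2 (a): ∅ (Q stuck)

aa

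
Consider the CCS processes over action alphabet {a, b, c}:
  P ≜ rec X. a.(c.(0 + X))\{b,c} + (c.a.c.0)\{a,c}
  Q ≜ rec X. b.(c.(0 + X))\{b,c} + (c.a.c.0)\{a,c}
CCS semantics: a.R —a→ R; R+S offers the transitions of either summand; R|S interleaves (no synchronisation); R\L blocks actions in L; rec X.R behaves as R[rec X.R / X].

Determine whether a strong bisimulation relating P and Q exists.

NO

P's transition system — 2 states:
  m0 = rec X. a.(c.(0 + X))\{b,c} + (c.a.c.0)\{a,c} has moves --a--▸ m1
  m1 = (c.(0 + (rec X. a.(c.(0 + X))\{b,c} + (c.a.c.0)\{a,c})))\{b,c} has moves (no moves)
Q's transition system — 2 states:
  n0 = rec X. b.(c.(0 + X))\{b,c} + (c.a.c.0)\{a,c} has moves --b--▸ n1
  n1 = (c.(0 + (rec X. b.(c.(0 + X))\{b,c} + (c.a.c.0)\{a,c})))\{b,c} has moves (no moves)
Partition-refinement fixed point:
  B0 = {m0}
  B1 = {m1, n1}
  B2 = {n0}
m0 ∈ B0, n0 ∈ B2 → different blocks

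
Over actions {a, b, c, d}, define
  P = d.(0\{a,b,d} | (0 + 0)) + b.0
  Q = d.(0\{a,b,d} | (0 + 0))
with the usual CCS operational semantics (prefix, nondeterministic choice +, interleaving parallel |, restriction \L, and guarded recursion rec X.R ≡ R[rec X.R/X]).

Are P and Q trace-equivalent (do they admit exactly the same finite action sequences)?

NO — witness ⟨b⟩

LTS(P): 3 reachable states
  s0 = d.(0\{a,b,d} | (0 + 0)) + b.0 → ··b··> s1, ··d··> s2
  s1 = 0 → stopped
  s2 = 0\{a,b,d} | (0 + 0) → stopped
LTS(Q): 2 reachable states
  t0 = d.(0\{a,b,d} | (0 + 0)) → ··d··> t1
  t1 = 0\{a,b,d} | (0 + 0) → stopped
Executing b from P (initial set {s0}):
  [1] b ⇒ {s1}
  P completes σ.
Executing b from Q (initial set {t0}):
  [1] b ⇒ ∅ (Q stuck)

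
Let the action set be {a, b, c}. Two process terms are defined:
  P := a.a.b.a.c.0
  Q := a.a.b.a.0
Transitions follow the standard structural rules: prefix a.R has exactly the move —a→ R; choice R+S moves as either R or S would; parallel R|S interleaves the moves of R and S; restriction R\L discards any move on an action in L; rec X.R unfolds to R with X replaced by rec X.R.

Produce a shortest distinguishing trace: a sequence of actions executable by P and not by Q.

LTS(P): 6 reachable states
  s0 = a.a.b.a.c.0 ⊢ =a=> s1
  s1 = a.b.a.c.0 ⊢ =a=> s2
  s2 = b.a.c.0 ⊢ =b=> s3
  s3 = a.c.0 ⊢ =a=> s4
  s4 = c.0 ⊢ =c=> s5
  s5 = 0 ⊢ ∅
LTS(Q): 5 reachable states
  t0 = a.a.b.a.0 ⊢ =a=> t1
  t1 = a.b.a.0 ⊢ =a=> t2
  t2 = b.a.0 ⊢ =b=> t3
  t3 = a.0 ⊢ =a=> t4
  t4 = 0 ⊢ ∅
Trace ⟨aabac⟩ through P, begin at {s0}:
  [1] a ⇒ {s1}
  [2] a ⇒ {s2}
  [3] b ⇒ {s3}
  [4] a ⇒ {s4}
  [5] c ⇒ {s5}
  P completes σ.
Trace ⟨aabac⟩ through Q, begin at {t0}:
  [1] a ⇒ {t1}
  [2] a ⇒ {t2}
  [3] b ⇒ {t3}
  [4] a ⇒ {t4}
  [5] c ⇒ ∅ (Q stuck)

aabac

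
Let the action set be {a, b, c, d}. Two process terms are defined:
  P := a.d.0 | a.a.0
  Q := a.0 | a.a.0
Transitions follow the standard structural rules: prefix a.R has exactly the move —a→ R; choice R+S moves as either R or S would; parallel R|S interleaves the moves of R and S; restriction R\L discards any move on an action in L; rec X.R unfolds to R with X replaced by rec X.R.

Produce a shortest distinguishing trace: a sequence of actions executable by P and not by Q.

ad

LTS(P): 9 reachable states
  s0 = a.d.0 | a.a.0 | =a=> s1, =a=> s2
  s1 = a.d.0 | a.0 | =a=> s3, =a=> s4
  s2 = d.0 | a.a.0 | =a=> s4, =d=> s5
  s3 = a.d.0 | 0 | =a=> s6
  s4 = d.0 | a.0 | =a=> s6, =d=> s7
  s5 = 0 | a.a.0 | =a=> s7
  s6 = d.0 | 0 | =d=> s8
  s7 = 0 | a.0 | =a=> s8
  s8 = 0 | 0 | stopped
LTS(Q): 6 reachable states
  t0 = a.0 | a.a.0 | =a=> t1, =a=> t2
  t1 = 0 | a.a.0 | =a=> t3
  t2 = a.0 | a.0 | =a=> t3, =a=> t4
  t3 = 0 | a.0 | =a=> t5
  t4 = a.0 | 0 | =a=> t5
  t5 = 0 | 0 | stopped
Run σ = ⟨ad⟩ on P: start {s0}
  step 1 (a): {s1, s2}
  step 2 (d): {s5}
  P completes σ.
Run σ = ⟨ad⟩ on Q: start {t0}
  step 1 (a): {t1, t2}
  step 2 (d): ∅ (Q stuck)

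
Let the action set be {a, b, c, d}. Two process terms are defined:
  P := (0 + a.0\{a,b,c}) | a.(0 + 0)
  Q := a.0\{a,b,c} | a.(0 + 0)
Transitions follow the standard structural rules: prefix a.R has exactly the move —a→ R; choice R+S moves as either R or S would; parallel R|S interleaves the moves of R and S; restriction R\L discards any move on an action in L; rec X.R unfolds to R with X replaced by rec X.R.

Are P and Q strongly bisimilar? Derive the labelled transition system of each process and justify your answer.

bisimilar

P's transition system — 4 states:
  u0 = (0 + a.0\{a,b,c}) | a.(0 + 0) ⊢ -a-> u1, -a-> u2
  u1 = (0 + a.0\{a,b,c}) | (0 + 0) ⊢ -a-> u3
  u2 = 0\{a,b,c} | a.(0 + 0) ⊢ -a-> u3
  u3 = 0\{a,b,c} | (0 + 0) ⊢ deadlocked
Q's transition system — 4 states:
  v0 = a.0\{a,b,c} | a.(0 + 0) ⊢ -a-> v1, -a-> v2
  v1 = 0\{a,b,c} | a.(0 + 0) ⊢ -a-> v3
  v2 = a.0\{a,b,c} | (0 + 0) ⊢ -a-> v3
  v3 = 0\{a,b,c} | (0 + 0) ⊢ deadlocked
Bisimilarity quotient blocks:
  B0 = {u0, v0}
  B1 = {u1, u2, v1, v2}
  B2 = {u3, v3}
u0 ∈ B0, v0 ∈ B0 → same block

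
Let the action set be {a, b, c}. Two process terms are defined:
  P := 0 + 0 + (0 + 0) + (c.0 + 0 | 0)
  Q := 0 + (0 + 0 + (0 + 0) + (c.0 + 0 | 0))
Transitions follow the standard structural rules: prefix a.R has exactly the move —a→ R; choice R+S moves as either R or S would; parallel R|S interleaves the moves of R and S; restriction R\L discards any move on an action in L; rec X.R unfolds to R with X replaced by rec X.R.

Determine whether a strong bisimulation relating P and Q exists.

P's transition system — 2 states:
  p0 = 0 + 0 + (0 + 0) + (c.0 + 0 | 0) has moves ··c··> p1
  p1 = 0 has moves (no moves)
Q's transition system — 2 states:
  q0 = 0 + (0 + 0 + (0 + 0) + (c.0 + 0 | 0)) has moves ··c··> q1
  q1 = 0 has moves (no moves)
Bisimilarity quotient blocks:
  B0 = {p0, q0}
  B1 = {p1, q1}
p0 ∈ B0, q0 ∈ B0 → same block

P ~ Q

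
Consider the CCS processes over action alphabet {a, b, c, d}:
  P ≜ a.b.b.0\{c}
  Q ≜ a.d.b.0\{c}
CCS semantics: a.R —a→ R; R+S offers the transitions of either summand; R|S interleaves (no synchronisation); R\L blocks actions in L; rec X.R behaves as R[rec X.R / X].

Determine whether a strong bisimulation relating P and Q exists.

P ≁ Q

P's transition system — 4 states:
  m0 = a.b.b.0\{c} → —a→ m1
  m1 = b.b.0\{c} → —b→ m2
  m2 = b.0\{c} → —b→ m3
  m3 = 0\{c} → deadlocked
Q's transition system — 4 states:
  n0 = a.d.b.0\{c} → —a→ n1
  n1 = d.b.0\{c} → —d→ n2
  n2 = b.0\{c} → —b→ n3
  n3 = 0\{c} → deadlocked
Bisimilarity quotient blocks:
  B0 = {m0}
  B1 = {m1}
  B2 = {m2, n2}
  B3 = {m3, n3}
  B4 = {n0}
  B5 = {n1}
m0 ∈ B0, n0 ∈ B4 → different blocks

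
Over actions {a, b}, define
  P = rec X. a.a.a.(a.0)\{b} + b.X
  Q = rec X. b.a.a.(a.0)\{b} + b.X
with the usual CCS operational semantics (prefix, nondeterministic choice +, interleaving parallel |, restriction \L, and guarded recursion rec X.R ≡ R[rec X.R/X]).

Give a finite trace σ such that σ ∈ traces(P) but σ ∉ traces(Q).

P's transition system — 5 states:
  m0 = rec X. a.a.a.(a.0)\{b} + b.X | --a--▸ m1, --b--▸ m0
  m1 = a.a.(a.0)\{b} | --a--▸ m2
  m2 = a.(a.0)\{b} | --a--▸ m3
  m3 = (a.0)\{b} | --a--▸ m4
  m4 = 0\{b} | ∅
Q's transition system — 5 states:
  n0 = rec X. b.a.a.(a.0)\{b} + b.X | --b--▸ n0, --b--▸ n1
  n1 = a.a.(a.0)\{b} | --a--▸ n2
  n2 = a.(a.0)\{b} | --a--▸ n3
  n3 = (a.0)\{b} | --a--▸ n4
  n4 = 0\{b} | ∅
Trace ⟨a⟩ through P, begin at {m0}:
  after a @ step 1: {m1}
  — P admits the full trace.
Trace ⟨a⟩ through Q, begin at {n0}:
  after a @ step 1: ∅ (Q stuck)

a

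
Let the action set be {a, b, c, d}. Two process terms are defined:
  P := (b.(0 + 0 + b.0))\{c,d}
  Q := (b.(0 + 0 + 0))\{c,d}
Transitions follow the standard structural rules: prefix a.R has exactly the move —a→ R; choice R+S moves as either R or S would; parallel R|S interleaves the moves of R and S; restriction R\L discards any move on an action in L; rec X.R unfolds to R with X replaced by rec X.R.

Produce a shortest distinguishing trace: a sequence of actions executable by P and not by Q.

bb

P's transition system — 3 states:
  m0 = (b.(0 + 0 + b.0))\{c,d} has moves --b--▸ m1
  m1 = (0 + 0 + b.0)\{c,d} has moves --b--▸ m2
  m2 = 0\{c,d} has moves stopped
Q's transition system — 2 states:
  n0 = (b.(0 + 0 + 0))\{c,d} has moves --b--▸ n1
  n1 = (0 + 0 + 0)\{c,d} has moves stopped
Trace ⟨bb⟩ through P, begin at {m0}:
  step 1 (b): {m1}
  step 2 (b): {m2}
  ✓ P
Trace ⟨bb⟩ through Q, begin at {n0}:
  step 1 (b): {n1}
  step 2 (b): ∅ (Q stuck)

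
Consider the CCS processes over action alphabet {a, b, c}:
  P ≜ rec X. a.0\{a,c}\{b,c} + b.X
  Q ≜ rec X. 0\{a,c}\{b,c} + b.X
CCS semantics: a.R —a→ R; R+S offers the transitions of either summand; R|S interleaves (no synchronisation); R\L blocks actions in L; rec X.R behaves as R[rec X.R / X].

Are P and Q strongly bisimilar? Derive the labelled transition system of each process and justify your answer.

P ≁ Q

LTS(P): 2 reachable states
  s0 = rec X. a.0\{a,c}\{b,c} + b.X | --a--▸ s1, --b--▸ s0
  s1 = 0\{a,c}\{b,c} | ∅
LTS(Q): 1 reachable states
  t0 = rec X. 0\{a,c}\{b,c} + b.X | --b--▸ t0
Coarsest stable partition (strong bisimilarity classes):
  B0 = {s0}
  B1 = {s1}
  B2 = {t0}
s0 ∈ B0, t0 ∈ B2 → different blocks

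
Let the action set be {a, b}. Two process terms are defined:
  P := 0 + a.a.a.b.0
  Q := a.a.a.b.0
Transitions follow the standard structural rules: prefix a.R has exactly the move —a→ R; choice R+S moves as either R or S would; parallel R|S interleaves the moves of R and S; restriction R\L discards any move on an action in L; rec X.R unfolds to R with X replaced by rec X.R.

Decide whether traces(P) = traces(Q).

LTS(P): 5 reachable states
  s0 = 0 + a.a.a.b.0 has moves —a→ s1
  s1 = a.a.b.0 has moves —a→ s2
  s2 = a.b.0 has moves —a→ s3
  s3 = b.0 has moves —b→ s4
  s4 = 0 has moves ·
LTS(Q): 5 reachable states
  t0 = a.a.a.b.0 has moves —a→ t1
  t1 = a.a.b.0 has moves —a→ t2
  t2 = a.b.0 has moves —a→ t3
  t3 = b.0 has moves —b→ t4
  t4 = 0 has moves ·
Partition-refinement fixed point:
  B0 = {s0, t0}
  B1 = {s1, t1}
  B2 = {s2, t2}
  B3 = {s3, t3}
  B4 = {s4, t4}
s0 ∈ B0, t0 ∈ B0 → same block
Bisimilar ⇒ trace-equivalent.

YES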